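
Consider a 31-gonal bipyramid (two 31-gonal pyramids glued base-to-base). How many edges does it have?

A bipyramid over an n-gon has 2n triangular faces and n + 2 vertices: V = 31 + 2 = 33, E = 3·31 = 93, F = 2·31 = 62.
Check: V − E + F = 33 − 93 + 62 = 2.

93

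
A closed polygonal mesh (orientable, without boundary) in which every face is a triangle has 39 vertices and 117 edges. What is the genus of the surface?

1

Every face is a triangle and each edge borders two faces, so 3F = 2·117, giving F = 78.
χ = V − E + F = 39 − 117 + 78 = 0.
For a closed orientable surface χ = 2 − 2g, so g = (2 − (0))/2 = 1.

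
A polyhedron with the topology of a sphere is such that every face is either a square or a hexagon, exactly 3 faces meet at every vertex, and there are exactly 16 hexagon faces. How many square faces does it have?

Let x be the number of squares; then F = 16 + x.
Edge–face incidences: 2E = 6·16 + 4·x = 96 + 4x.
Every vertex has degree 3, so 3V = 2E.
Euler: V − E + F = 2 ⇒ (2E)/3 − E + (16 + x) = 2.
Multiply by 6: 2·(2E) − 3·(2E) + 6·(16 + x) = 12, i.e. 96 + 6x − (96 + 4x) = 12.
Collecting terms: 2x = 12, so x = 6.
Then 2E = 96 + 4·6 = 120, so E = 60, V = 2E/3 = 40, F = 16 + 6 = 22.

6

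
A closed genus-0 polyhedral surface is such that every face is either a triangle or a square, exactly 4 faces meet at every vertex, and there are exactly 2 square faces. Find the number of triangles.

8

Let x be the number of triangles; then F = 2 + x.
Edge–face incidences: 2E = 4·2 + 3·x = 8 + 3x.
Every vertex has degree 4, so 4V = 2E.
Euler: V − E + F = 2 ⇒ (2E)/4 − E + (2 + x) = 2.
Multiply by 8: 2·(2E) − 4·(2E) + 8·(2 + x) = 16, i.e. 16 + 8x − 2·(8 + 3x) = 16.
Collecting terms: 2x = 16, so x = 8.
Then 2E = 8 + 3·8 = 32, so E = 16, V = 2E/4 = 8, F = 2 + 8 = 10.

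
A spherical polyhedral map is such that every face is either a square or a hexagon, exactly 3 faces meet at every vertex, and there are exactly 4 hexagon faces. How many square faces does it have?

6

Let x be the number of squares; then F = 4 + x.
Edge–face incidences: 2E = 6·4 + 4·x = 24 + 4x.
Every vertex has degree 3, so 3V = 2E.
Euler: V − E + F = 2 ⇒ (2E)/3 − E + (4 + x) = 2.
Multiply by 6: 2·(2E) − 3·(2E) + 6·(4 + x) = 12, i.e. 24 + 6x − (24 + 4x) = 12.
Collecting terms: 2x = 12, so x = 6.
Then 2E = 24 + 4·6 = 48, so E = 24, V = 2E/3 = 16, F = 4 + 6 = 10.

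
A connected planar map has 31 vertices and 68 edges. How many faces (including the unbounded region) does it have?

Euler's formula for a connected plane graph: V − E + F = 2, so F = 2 − 31 + 68 = 39.

39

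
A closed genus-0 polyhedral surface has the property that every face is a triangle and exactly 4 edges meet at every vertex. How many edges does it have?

Each face has 3 edges and each edge borders two faces, so 2E = 3F.
Each vertex has degree 4, so 4V = 2E and hence V = 3F/4.
Euler: V − E + F = 2 ⇒ (3F/4) − (3F/2) + F = 2.
Multiply by 8: (6 − 12 + 8)F = 16, i.e. 2F = 16.
So F = 8, E = 3·8/2 = 12, V = 3·8/4 = 6.

12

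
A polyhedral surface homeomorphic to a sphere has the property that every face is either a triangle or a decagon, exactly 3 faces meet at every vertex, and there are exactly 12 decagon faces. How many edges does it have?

90

Let x be the number of triangles; then F = 12 + x.
Edge–face incidences: 2E = 10·12 + 3·x = 120 + 3x.
Every vertex has degree 3, so 3V = 2E.
Euler: V − E + F = 2 ⇒ (2E)/3 − E + (12 + x) = 2.
Multiply by 6: 2·(2E) − 3·(2E) + 6·(12 + x) = 12, i.e. 72 + 6x − (120 + 3x) = 12.
Collecting terms: 3x − 48 = 12, so 3x = 60, so x = 20.
Then 2E = 120 + 3·20 = 180, so E = 90, V = 2E/3 = 60, F = 12 + 20 = 32.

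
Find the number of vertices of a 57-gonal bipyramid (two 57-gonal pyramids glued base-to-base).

59

A bipyramid over an n-gon has 2n triangular faces and n + 2 vertices: V = 57 + 2 = 59, E = 3·57 = 171, F = 2·57 = 114.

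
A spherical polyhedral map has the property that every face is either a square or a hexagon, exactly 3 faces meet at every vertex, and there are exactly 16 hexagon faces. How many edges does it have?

Let x be the number of squares; then F = 16 + x.
Edge–face incidences: 2E = 6·16 + 4·x = 96 + 4x.
Every vertex has degree 3, so 3V = 2E.
Euler: V − E + F = 2 ⇒ (2E)/3 − E + (16 + x) = 2.
Multiply by 6: 2·(2E) − 3·(2E) + 6·(16 + x) = 12, i.e. 96 + 6x − (96 + 4x) = 12.
Collecting terms: 2x = 12, so x = 6.
Then 2E = 96 + 4·6 = 120, so E = 60, V = 2E/3 = 40, F = 16 + 6 = 22.

60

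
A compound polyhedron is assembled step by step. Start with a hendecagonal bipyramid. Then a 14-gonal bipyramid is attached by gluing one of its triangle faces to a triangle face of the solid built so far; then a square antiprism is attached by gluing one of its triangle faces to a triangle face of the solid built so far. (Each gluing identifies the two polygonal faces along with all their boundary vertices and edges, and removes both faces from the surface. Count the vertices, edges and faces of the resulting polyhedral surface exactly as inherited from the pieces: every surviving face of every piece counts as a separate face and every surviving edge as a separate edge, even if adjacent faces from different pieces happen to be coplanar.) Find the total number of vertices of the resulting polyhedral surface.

A hendecagonal bipyramid: V=13, E=33, F=22.
Attach a 14-gonal bipyramid (V=16, E=42, F=28) along a 3-gon: merge 3 vertices and 3 edges, delete both glued faces → V=26, E=72, F=48.
Attach a square antiprism (V=8, E=16, F=10) along a 3-gon: merge 3 vertices and 3 edges, delete both glued faces → V=31, E=85, F=56.
Check: V − E + F = 31 − 85 + 56 = 2.

31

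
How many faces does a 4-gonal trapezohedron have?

8

The n-trapezohedron (dual of the n-antiprism) has V = 2·4 + 2 = 10, E = 4·4 = 16, F = 2·4 = 8.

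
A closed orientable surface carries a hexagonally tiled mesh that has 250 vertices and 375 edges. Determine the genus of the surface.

Every face is a hexagon and each edge borders two faces, so 6F = 2·375, giving F = 125.
χ = V − E + F = 250 − 375 + 125 = 0.
For a closed orientable surface χ = 2 − 2g, so g = (2 − (0))/2 = 1.

1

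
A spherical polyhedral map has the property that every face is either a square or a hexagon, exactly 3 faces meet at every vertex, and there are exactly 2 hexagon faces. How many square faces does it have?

6

Let x be the number of squares; then F = 2 + x.
Edge–face incidences: 2E = 6·2 + 4·x = 12 + 4x.
Every vertex has degree 3, so 3V = 2E.
Euler: V − E + F = 2 ⇒ (2E)/3 − E + (2 + x) = 2.
Multiply by 6: 2·(2E) − 3·(2E) + 6·(2 + x) = 12, i.e. 12 + 6x − (12 + 4x) = 12.
Collecting terms: 2x = 12, so x = 6.
Then 2E = 12 + 4·6 = 36, so E = 18, V = 2E/3 = 12, F = 2 + 6 = 8.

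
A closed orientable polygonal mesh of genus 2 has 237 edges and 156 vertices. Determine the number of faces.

For a closed orientable surface of genus 2, χ = 2 − 2·2 = -2.
F = -2 − V + E = -2 − 156 + 237 = 79.

79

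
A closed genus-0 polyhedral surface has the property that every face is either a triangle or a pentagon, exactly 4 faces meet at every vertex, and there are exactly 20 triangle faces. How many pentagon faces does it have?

Let x be the number of pentagons; then F = 20 + x.
Edge–face incidences: 2E = 3·20 + 5·x = 60 + 5x.
Every vertex has degree 4, so 4V = 2E.
Euler: V − E + F = 2 ⇒ (2E)/4 − E + (20 + x) = 2.
Multiply by 8: 2·(2E) − 4·(2E) + 8·(20 + x) = 16, i.e. 160 + 8x − 2·(60 + 5x) = 16.
Collecting terms: −2x + 40 = 16, so −2x = −24, so x = 12.
Then 2E = 60 + 5·12 = 120, so E = 60, V = 2E/4 = 30, F = 20 + 12 = 32.

12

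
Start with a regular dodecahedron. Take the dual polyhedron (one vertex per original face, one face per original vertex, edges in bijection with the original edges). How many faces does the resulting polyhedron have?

20

The base solid has V = 20, E = 30, F = 12.
The dual swaps V and F and preserves E: V′ = F = 12, E′ = E = 30, F′ = V = 20.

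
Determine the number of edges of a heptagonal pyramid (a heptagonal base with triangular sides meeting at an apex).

14

A pyramid on an n-gon base has one n-gon and n triangles: V = 7 + 1 = 8, E = 2·7 = 14, F = 7 + 1 = 8.
Check: V − E + F = 8 − 14 + 8 = 2.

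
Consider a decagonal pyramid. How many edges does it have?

20

A pyramid on an n-gon base has one n-gon and n triangles: V = 10 + 1 = 11, E = 2·10 = 20, F = 10 + 1 = 11.
Check: V − E + F = 11 − 20 + 11 = 2.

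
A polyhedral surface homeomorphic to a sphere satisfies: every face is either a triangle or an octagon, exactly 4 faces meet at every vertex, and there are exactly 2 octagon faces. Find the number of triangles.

Let x be the number of triangles; then F = 2 + x.
Edge–face incidences: 2E = 8·2 + 3·x = 16 + 3x.
Every vertex has degree 4, so 4V = 2E.
Euler: V − E + F = 2 ⇒ (2E)/4 − E + (2 + x) = 2.
Multiply by 8: 2·(2E) − 4·(2E) + 8·(2 + x) = 16, i.e. 16 + 8x − 2·(16 + 3x) = 16.
Collecting terms: 2x − 16 = 16, so 2x = 32, so x = 16.
Then 2E = 16 + 3·16 = 64, so E = 32, V = 2E/4 = 16, F = 2 + 16 = 18.

16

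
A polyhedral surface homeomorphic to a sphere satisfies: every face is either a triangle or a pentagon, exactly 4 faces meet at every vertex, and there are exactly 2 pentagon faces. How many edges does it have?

20

Let x be the number of triangles; then F = 2 + x.
Edge–face incidences: 2E = 5·2 + 3·x = 10 + 3x.
Every vertex has degree 4, so 4V = 2E.
Euler: V − E + F = 2 ⇒ (2E)/4 − E + (2 + x) = 2.
Multiply by 8: 2·(2E) − 4·(2E) + 8·(2 + x) = 16, i.e. 16 + 8x − 2·(10 + 3x) = 16.
Collecting terms: 2x − 4 = 16, so 2x = 20, so x = 10.
Then 2E = 10 + 3·10 = 40, so E = 20, V = 2E/4 = 10, F = 2 + 10 = 12.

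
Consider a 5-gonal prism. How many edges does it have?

A prism on an n-gon has two n-gon bases and n rectangular sides: V = 2·5 = 10, E = 3·5 = 15, F = 5 + 2 = 7.
Check: V − E + F = 10 − 15 + 7 = 2.

15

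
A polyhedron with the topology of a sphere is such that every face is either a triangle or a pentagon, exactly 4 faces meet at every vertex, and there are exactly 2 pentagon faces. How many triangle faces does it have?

10

Let x be the number of triangles; then F = 2 + x.
Edge–face incidences: 2E = 5·2 + 3·x = 10 + 3x.
Every vertex has degree 4, so 4V = 2E.
Euler: V − E + F = 2 ⇒ (2E)/4 − E + (2 + x) = 2.
Multiply by 8: 2·(2E) − 4·(2E) + 8·(2 + x) = 16, i.e. 16 + 8x − 2·(10 + 3x) = 16.
Collecting terms: 2x − 4 = 16, so 2x = 20, so x = 10.
Then 2E = 10 + 3·10 = 40, so E = 20, V = 2E/4 = 10, F = 2 + 10 = 12.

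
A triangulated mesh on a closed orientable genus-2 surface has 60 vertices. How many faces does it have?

124

χ = 2 − 2·2 = -2, and every face is a triangle so 3F = 2E.
V − E + F = -2 with E = 3F/2 gives 60 − (3/2 − 1)·F = -2, so F = 124 and E = 186.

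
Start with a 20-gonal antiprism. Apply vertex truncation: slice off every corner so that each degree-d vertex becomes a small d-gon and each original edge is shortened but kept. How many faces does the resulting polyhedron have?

82

The base solid has V = 40, E = 80, F = 42.
Truncation replaces each original edge-end by a new vertex, so V′ = 2E = 160.
Each original edge survives, and each old vertex of degree d contributes d new edges; summing degrees gives Σd = 2E, so E′ = E + 2E = 3E = 240.
Each original face survives and each original vertex becomes one new face: F′ = F + V = 82.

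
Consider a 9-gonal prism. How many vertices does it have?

18

A prism on an n-gon has two n-gon bases and n rectangular sides: V = 2·9 = 18, E = 3·9 = 27, F = 9 + 2 = 11.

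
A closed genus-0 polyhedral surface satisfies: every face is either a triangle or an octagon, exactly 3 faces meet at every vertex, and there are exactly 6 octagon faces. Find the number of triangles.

8

Let x be the number of triangles; then F = 6 + x.
Edge–face incidences: 2E = 8·6 + 3·x = 48 + 3x.
Every vertex has degree 3, so 3V = 2E.
Euler: V − E + F = 2 ⇒ (2E)/3 − E + (6 + x) = 2.
Multiply by 6: 2·(2E) − 3·(2E) + 6·(6 + x) = 12, i.e. 36 + 6x − (48 + 3x) = 12.
Collecting terms: 3x − 12 = 12, so 3x = 24, so x = 8.
Then 2E = 48 + 3·8 = 72, so E = 36, V = 2E/3 = 24, F = 6 + 8 = 14.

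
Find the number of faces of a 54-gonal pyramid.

A pyramid on an n-gon base has one n-gon and n triangles: V = 54 + 1 = 55, E = 2·54 = 108, F = 54 + 1 = 55.

55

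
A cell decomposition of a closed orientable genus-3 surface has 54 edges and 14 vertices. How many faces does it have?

For a closed orientable surface of genus 3, χ = 2 − 2·3 = -4.
F = -4 − V + E = -4 − 14 + 54 = 36.

36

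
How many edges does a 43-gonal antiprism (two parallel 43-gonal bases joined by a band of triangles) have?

An antiprism on an n-gon has two n-gon caps and 2n triangles: V = 2·43 = 86, E = 4·43 = 172, F = 2·43 + 2 = 88.

172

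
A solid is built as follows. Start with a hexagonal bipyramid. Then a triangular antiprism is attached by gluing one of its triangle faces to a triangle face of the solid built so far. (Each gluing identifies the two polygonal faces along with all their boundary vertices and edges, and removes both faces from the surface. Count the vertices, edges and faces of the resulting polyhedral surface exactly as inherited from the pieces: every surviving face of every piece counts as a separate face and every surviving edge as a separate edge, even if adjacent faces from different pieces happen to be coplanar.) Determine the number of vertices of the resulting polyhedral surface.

11

A hexagonal bipyramid: V=8, E=18, F=12.
Attach a triangular antiprism (V=6, E=12, F=8) along a 3-gon: merge 3 vertices and 3 edges, delete both glued faces → V=11, E=27, F=18.
Check: V − E + F = 11 − 27 + 18 = 2.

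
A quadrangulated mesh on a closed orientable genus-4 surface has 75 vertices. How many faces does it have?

χ = 2 − 2·4 = -6, and every face is a square so 4F = 2E.
V − E + F = -6 with E = 4F/2 gives 75 − (4/2 − 1)·F = -6, so F = 81 and E = 162.

81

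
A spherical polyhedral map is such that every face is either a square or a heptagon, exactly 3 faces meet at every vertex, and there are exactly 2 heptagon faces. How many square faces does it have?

Let x be the number of squares; then F = 2 + x.
Edge–face incidences: 2E = 7·2 + 4·x = 14 + 4x.
Every vertex has degree 3, so 3V = 2E.
Euler: V − E + F = 2 ⇒ (2E)/3 − E + (2 + x) = 2.
Multiply by 6: 2·(2E) − 3·(2E) + 6·(2 + x) = 12, i.e. 12 + 6x − (14 + 4x) = 12.
Collecting terms: 2x − 2 = 12, so 2x = 14, so x = 7.
Then 2E = 14 + 4·7 = 42, so E = 21, V = 2E/3 = 14, F = 2 + 7 = 9.

7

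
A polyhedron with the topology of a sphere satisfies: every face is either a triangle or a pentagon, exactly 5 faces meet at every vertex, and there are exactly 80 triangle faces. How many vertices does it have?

Let x be the number of pentagons; then F = 80 + x.
Edge–face incidences: 2E = 3·80 + 5·x = 240 + 5x.
Every vertex has degree 5, so 5V = 2E.
Euler: V − E + F = 2 ⇒ (2E)/5 − E + (80 + x) = 2.
Multiply by 10: 2·(2E) − 5·(2E) + 10·(80 + x) = 20, i.e. 800 + 10x − 3·(240 + 5x) = 20.
Collecting terms: −5x + 80 = 20, so −5x = −60, so x = 12.
Then 2E = 240 + 5·12 = 300, so E = 150, V = 2E/5 = 60, F = 80 + 12 = 92.

60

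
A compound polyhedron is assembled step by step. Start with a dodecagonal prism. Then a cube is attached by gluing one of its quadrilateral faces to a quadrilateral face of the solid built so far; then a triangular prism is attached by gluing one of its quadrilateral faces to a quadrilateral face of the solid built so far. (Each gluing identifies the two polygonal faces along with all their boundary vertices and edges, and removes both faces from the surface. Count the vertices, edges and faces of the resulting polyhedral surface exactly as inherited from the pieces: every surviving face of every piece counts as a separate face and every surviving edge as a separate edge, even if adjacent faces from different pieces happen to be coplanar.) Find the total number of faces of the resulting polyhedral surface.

21

A dodecagonal prism: V=24, E=36, F=14.
Attach a cube (V=8, E=12, F=6) along a 4-gon: merge 4 vertices and 4 edges, delete both glued faces → V=28, E=44, F=18.
Attach a triangular prism (V=6, E=9, F=5) along a 4-gon: merge 4 vertices and 4 edges, delete both glued faces → V=30, E=49, F=21.
Check: V − E + F = 30 − 49 + 21 = 2.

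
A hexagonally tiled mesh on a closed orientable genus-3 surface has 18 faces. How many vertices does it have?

32

χ = 2 − 2·3 = -4, and every face is a hexagon so 6F = 2E.
E = 6·18/2 = 54. Then V = -4 + E − F = -4 + 54 − 18 = 32.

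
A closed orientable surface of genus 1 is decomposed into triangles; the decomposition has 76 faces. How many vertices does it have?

38

χ = 2 − 2·1 = 0, and every face is a triangle so 3F = 2E.
E = 3·76/2 = 114. Then V = 0 + E − F = 0 + 114 − 76 = 38.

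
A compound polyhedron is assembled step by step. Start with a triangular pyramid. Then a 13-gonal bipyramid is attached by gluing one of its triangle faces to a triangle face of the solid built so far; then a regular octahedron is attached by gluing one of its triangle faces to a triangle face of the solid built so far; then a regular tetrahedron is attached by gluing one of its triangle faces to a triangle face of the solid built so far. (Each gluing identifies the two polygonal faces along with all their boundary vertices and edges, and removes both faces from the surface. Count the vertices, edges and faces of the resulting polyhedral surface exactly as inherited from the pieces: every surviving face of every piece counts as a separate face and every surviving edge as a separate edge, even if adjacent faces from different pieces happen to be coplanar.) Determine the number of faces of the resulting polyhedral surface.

36

A triangular pyramid: V=4, E=6, F=4.
Attach a 13-gonal bipyramid (V=15, E=39, F=26) along a 3-gon: merge 3 vertices and 3 edges, delete both glued faces → V=16, E=42, F=28.
Attach a regular octahedron (V=6, E=12, F=8) along a 3-gon: merge 3 vertices and 3 edges, delete both glued faces → V=19, E=51, F=34.
Attach a regular tetrahedron (V=4, E=6, F=4) along a 3-gon: merge 3 vertices and 3 edges, delete both glued faces → V=20, E=54, F=36.
Check: V − E + F = 20 − 54 + 36 = 2.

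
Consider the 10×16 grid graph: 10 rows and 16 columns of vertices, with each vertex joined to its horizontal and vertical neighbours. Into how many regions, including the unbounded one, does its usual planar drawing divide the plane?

The grid has V = 10·16 = 160 vertices and E = 10·15 + 16·9 = 294 edges.
F = 2 − V + E = 2 − 160 + 294 = 136.

136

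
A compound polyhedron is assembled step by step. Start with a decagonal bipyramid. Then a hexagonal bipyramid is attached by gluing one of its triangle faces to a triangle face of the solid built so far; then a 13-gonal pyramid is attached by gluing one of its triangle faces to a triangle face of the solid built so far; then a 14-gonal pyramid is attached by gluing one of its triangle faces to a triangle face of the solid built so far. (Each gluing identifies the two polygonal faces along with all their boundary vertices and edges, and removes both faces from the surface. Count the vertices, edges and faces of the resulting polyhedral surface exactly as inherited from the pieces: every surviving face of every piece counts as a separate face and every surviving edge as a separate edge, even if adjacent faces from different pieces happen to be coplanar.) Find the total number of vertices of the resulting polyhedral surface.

40

A decagonal bipyramid: V=12, E=30, F=20.
Attach a hexagonal bipyramid (V=8, E=18, F=12) along a 3-gon: merge 3 vertices and 3 edges, delete both glued faces → V=17, E=45, F=30.
Attach a 13-gonal pyramid (V=14, E=26, F=14) along a 3-gon: merge 3 vertices and 3 edges, delete both glued faces → V=28, E=68, F=42.
Attach a 14-gonal pyramid (V=15, E=28, F=15) along a 3-gon: merge 3 vertices and 3 edges, delete both glued faces → V=40, E=93, F=55.
Check: V − E + F = 40 − 93 + 55 = 2.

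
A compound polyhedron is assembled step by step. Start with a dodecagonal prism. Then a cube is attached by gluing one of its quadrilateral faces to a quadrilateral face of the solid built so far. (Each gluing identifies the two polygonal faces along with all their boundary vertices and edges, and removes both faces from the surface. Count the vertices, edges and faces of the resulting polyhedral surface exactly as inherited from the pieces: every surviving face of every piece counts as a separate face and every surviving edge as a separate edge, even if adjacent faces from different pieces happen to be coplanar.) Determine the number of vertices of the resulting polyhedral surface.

28

A dodecagonal prism: V=24, E=36, F=14.
Attach a cube (V=8, E=12, F=6) along a 4-gon: merge 4 vertices and 4 edges, delete both glued faces → V=28, E=44, F=18.
Check: V − E + F = 28 − 44 + 18 = 2.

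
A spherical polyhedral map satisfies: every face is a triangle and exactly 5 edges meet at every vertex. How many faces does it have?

20

Each face has 3 edges and each edge borders two faces, so 2E = 3F.
Each vertex has degree 5, so 5V = 2E and hence V = 3F/5.
Euler: V − E + F = 2 ⇒ (3F/5) − (3F/2) + F = 2.
Multiply by 10: (6 − 15 + 10)F = 20, i.e. 1F = 20.
So F = 20, E = 3·20/2 = 30, V = 3·20/5 = 12.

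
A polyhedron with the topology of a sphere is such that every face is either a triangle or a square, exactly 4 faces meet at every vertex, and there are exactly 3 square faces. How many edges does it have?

18

Let x be the number of triangles; then F = 3 + x.
Edge–face incidences: 2E = 4·3 + 3·x = 12 + 3x.
Every vertex has degree 4, so 4V = 2E.
Euler: V − E + F = 2 ⇒ (2E)/4 − E + (3 + x) = 2.
Multiply by 8: 2·(2E) − 4·(2E) + 8·(3 + x) = 16, i.e. 24 + 8x − 2·(12 + 3x) = 16.
Collecting terms: 2x = 16, so x = 8.
Then 2E = 12 + 3·8 = 36, so E = 18, V = 2E/4 = 9, F = 3 + 8 = 11.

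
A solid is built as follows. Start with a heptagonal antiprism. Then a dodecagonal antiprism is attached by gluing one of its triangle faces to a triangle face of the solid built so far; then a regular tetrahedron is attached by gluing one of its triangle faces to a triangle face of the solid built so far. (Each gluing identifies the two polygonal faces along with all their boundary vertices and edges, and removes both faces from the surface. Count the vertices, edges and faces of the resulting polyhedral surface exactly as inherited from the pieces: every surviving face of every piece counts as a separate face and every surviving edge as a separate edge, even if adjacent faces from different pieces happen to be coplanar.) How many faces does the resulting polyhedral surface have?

A heptagonal antiprism: V=14, E=28, F=16.
Attach a dodecagonal antiprism (V=24, E=48, F=26) along a 3-gon: merge 3 vertices and 3 edges, delete both glued faces → V=35, E=73, F=40.
Attach a regular tetrahedron (V=4, E=6, F=4) along a 3-gon: merge 3 vertices and 3 edges, delete both glued faces → V=36, E=76, F=42.
Check: V − E + F = 36 − 76 + 42 = 2.

42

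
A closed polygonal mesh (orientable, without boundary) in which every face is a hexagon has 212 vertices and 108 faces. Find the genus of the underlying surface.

Every face is a hexagon, so 2E = 6·108 = 648, giving E = 324.
χ = V − E + F = 212 − 324 + 108 = -4.
For a closed orientable surface χ = 2 − 2g, so g = (2 − (-4))/2 = 3.

3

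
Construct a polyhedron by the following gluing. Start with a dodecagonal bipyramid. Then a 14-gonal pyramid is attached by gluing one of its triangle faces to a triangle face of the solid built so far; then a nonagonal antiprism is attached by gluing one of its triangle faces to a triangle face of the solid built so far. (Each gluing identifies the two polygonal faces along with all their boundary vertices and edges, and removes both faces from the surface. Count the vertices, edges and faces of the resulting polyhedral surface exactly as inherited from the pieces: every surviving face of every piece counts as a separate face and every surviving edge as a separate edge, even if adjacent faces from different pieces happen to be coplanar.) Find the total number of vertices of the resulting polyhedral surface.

41

A dodecagonal bipyramid: V=14, E=36, F=24.
Attach a 14-gonal pyramid (V=15, E=28, F=15) along a 3-gon: merge 3 vertices and 3 edges, delete both glued faces → V=26, E=61, F=37.
Attach a nonagonal antiprism (V=18, E=36, F=20) along a 3-gon: merge 3 vertices and 3 edges, delete both glued faces → V=41, E=94, F=55.
Check: V − E + F = 41 − 94 + 55 = 2.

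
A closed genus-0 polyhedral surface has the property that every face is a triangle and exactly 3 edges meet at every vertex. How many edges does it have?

Each face has 3 edges and each edge borders two faces, so 2E = 3F.
Each vertex has degree 3, so 3V = 2E and hence V = 3F/3.
Euler: V − E + F = 2 ⇒ (3F/3) − (3F/2) + F = 2.
Multiply by 6: (6 − 9 + 6)F = 12, i.e. 3F = 12.
So F = 4, E = 3·4/2 = 6, V = 3·4/3 = 4.

6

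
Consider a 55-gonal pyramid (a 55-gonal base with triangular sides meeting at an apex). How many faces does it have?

A pyramid on an n-gon base has one n-gon and n triangles: V = 55 + 1 = 56, E = 2·55 = 110, F = 55 + 1 = 56.

56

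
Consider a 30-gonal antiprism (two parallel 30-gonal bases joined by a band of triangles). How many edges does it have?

120

An antiprism on an n-gon has two n-gon caps and 2n triangles: V = 2·30 = 60, E = 4·30 = 120, F = 2·30 + 2 = 62.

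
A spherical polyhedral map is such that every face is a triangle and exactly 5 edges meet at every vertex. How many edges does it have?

Each face has 3 edges and each edge borders two faces, so 2E = 3F.
Each vertex has degree 5, so 5V = 2E and hence V = 3F/5.
Euler: V − E + F = 2 ⇒ (3F/5) − (3F/2) + F = 2.
Multiply by 10: (6 − 15 + 10)F = 20, i.e. 1F = 20.
So F = 20, E = 3·20/2 = 30, V = 3·20/5 = 12.

30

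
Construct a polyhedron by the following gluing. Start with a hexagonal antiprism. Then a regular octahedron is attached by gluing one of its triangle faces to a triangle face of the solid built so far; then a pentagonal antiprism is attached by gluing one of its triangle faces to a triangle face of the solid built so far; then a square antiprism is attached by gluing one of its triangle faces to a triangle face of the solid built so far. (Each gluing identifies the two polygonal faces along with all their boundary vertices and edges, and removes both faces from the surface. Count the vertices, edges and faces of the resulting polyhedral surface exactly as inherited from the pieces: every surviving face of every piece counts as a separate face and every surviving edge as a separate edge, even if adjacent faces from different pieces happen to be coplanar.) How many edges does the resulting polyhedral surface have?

63

A hexagonal antiprism: V=12, E=24, F=14.
Attach a regular octahedron (V=6, E=12, F=8) along a 3-gon: merge 3 vertices and 3 edges, delete both glued faces → V=15, E=33, F=20.
Attach a pentagonal antiprism (V=10, E=20, F=12) along a 3-gon: merge 3 vertices and 3 edges, delete both glued faces → V=22, E=50, F=30.
Attach a square antiprism (V=8, E=16, F=10) along a 3-gon: merge 3 vertices and 3 edges, delete both glued faces → V=27, E=63, F=38.
Check: V − E + F = 27 − 63 + 38 = 2.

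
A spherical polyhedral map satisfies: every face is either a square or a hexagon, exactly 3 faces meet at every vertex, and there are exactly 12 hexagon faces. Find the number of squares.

6

Let x be the number of squares; then F = 12 + x.
Edge–face incidences: 2E = 6·12 + 4·x = 72 + 4x.
Every vertex has degree 3, so 3V = 2E.
Euler: V − E + F = 2 ⇒ (2E)/3 − E + (12 + x) = 2.
Multiply by 6: 2·(2E) − 3·(2E) + 6·(12 + x) = 12, i.e. 72 + 6x − (72 + 4x) = 12.
Collecting terms: 2x = 12, so x = 6.
Then 2E = 72 + 4·6 = 96, so E = 48, V = 2E/3 = 32, F = 12 + 6 = 18.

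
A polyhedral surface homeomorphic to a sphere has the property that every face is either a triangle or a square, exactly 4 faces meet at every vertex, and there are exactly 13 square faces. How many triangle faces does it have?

Let x be the number of triangles; then F = 13 + x.
Edge–face incidences: 2E = 4·13 + 3·x = 52 + 3x.
Every vertex has degree 4, so 4V = 2E.
Euler: V − E + F = 2 ⇒ (2E)/4 − E + (13 + x) = 2.
Multiply by 8: 2·(2E) − 4·(2E) + 8·(13 + x) = 16, i.e. 104 + 8x − 2·(52 + 3x) = 16.
Collecting terms: 2x = 16, so x = 8.
Then 2E = 52 + 3·8 = 76, so E = 38, V = 2E/4 = 19, F = 13 + 8 = 21.

8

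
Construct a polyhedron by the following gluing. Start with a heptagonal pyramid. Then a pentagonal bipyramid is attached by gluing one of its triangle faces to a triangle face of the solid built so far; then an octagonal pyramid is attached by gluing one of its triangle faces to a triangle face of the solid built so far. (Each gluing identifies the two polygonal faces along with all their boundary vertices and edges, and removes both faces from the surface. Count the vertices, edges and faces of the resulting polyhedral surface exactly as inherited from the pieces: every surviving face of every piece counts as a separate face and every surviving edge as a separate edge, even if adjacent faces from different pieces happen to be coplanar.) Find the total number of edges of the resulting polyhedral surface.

39

A heptagonal pyramid: V=8, E=14, F=8.
Attach a pentagonal bipyramid (V=7, E=15, F=10) along a 3-gon: merge 3 vertices and 3 edges, delete both glued faces → V=12, E=26, F=16.
Attach an octagonal pyramid (V=9, E=16, F=9) along a 3-gon: merge 3 vertices and 3 edges, delete both glued faces → V=18, E=39, F=23.
Check: V − E + F = 18 − 39 + 23 = 2.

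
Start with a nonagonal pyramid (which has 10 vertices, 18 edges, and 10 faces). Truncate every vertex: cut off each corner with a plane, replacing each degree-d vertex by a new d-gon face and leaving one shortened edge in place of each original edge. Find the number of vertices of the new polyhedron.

36

Truncation replaces each original edge-end by a new vertex, so V′ = 2E = 36.
Each original edge survives, and each old vertex of degree d contributes d new edges; summing degrees gives Σd = 2E, so E′ = E + 2E = 3E = 54.
Each original face survives and each original vertex becomes one new face: F′ = F + V = 20.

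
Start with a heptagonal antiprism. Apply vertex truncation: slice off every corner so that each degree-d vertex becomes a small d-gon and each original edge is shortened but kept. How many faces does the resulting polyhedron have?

The base solid has V = 14, E = 28, F = 16.
Truncation replaces each original edge-end by a new vertex, so V′ = 2E = 56.
Each original edge survives, and each old vertex of degree d contributes d new edges; summing degrees gives Σd = 2E, so E′ = E + 2E = 3E = 84.
Each original face survives and each original vertex becomes one new face: F′ = F + V = 30.

30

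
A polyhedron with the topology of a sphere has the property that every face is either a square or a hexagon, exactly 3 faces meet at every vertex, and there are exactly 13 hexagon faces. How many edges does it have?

51

Let x be the number of squares; then F = 13 + x.
Edge–face incidences: 2E = 6·13 + 4·x = 78 + 4x.
Every vertex has degree 3, so 3V = 2E.
Euler: V − E + F = 2 ⇒ (2E)/3 − E + (13 + x) = 2.
Multiply by 6: 2·(2E) − 3·(2E) + 6·(13 + x) = 12, i.e. 78 + 6x − (78 + 4x) = 12.
Collecting terms: 2x = 12, so x = 6.
Then 2E = 78 + 4·6 = 102, so E = 51, V = 2E/3 = 34, F = 13 + 6 = 19.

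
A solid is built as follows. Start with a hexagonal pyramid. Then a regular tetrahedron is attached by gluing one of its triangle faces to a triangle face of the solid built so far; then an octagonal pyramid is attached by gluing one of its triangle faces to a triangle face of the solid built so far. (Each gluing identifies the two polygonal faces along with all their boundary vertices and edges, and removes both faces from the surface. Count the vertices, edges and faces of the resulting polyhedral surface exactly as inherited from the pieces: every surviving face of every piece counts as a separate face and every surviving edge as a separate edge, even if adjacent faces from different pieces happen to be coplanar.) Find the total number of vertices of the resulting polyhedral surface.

A hexagonal pyramid: V=7, E=12, F=7.
Attach a regular tetrahedron (V=4, E=6, F=4) along a 3-gon: merge 3 vertices and 3 edges, delete both glued faces → V=8, E=15, F=9.
Attach an octagonal pyramid (V=9, E=16, F=9) along a 3-gon: merge 3 vertices and 3 edges, delete both glued faces → V=14, E=28, F=16.
Check: V − E + F = 14 − 28 + 16 = 2.

14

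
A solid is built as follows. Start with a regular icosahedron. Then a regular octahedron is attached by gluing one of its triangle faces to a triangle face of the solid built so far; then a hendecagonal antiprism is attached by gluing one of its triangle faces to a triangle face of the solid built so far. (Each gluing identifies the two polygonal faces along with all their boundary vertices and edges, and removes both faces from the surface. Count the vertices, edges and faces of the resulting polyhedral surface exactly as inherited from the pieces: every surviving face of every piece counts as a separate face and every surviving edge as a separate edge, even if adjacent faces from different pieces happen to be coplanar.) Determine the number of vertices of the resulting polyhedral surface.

34

A regular icosahedron: V=12, E=30, F=20.
Attach a regular octahedron (V=6, E=12, F=8) along a 3-gon: merge 3 vertices and 3 edges, delete both glued faces → V=15, E=39, F=26.
Attach a hendecagonal antiprism (V=22, E=44, F=24) along a 3-gon: merge 3 vertices and 3 edges, delete both glued faces → V=34, E=80, F=48.
Check: V − E + F = 34 − 80 + 48 = 2.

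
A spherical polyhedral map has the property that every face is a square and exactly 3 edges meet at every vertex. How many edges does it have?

12

Each face has 4 edges and each edge borders two faces, so 2E = 4F.
Each vertex has degree 3, so 3V = 2E and hence V = 4F/3.
Euler: V − E + F = 2 ⇒ (4F/3) − (4F/2) + F = 2.
Multiply by 6: (8 − 12 + 6)F = 12, i.e. 2F = 12.
So F = 6, E = 4·6/2 = 12, V = 4·6/3 = 8.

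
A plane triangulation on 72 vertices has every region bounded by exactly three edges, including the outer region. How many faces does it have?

In a plane triangulation 3F = 2E and V − E + F = 2, so F = 2V − 4 = 2·72 − 4 = 140.

140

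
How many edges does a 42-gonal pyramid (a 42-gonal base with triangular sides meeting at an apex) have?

A pyramid on an n-gon base has one n-gon and n triangles: V = 42 + 1 = 43, E = 2·42 = 84, F = 42 + 1 = 43.

84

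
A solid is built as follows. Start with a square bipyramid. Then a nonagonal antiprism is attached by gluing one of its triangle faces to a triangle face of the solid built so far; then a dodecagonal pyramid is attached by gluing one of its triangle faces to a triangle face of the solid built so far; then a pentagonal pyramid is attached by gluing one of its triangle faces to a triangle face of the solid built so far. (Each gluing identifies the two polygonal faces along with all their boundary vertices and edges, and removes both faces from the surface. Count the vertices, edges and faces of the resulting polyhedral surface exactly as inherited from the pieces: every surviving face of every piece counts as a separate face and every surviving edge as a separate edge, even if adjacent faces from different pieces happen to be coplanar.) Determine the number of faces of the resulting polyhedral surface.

A square bipyramid: V=6, E=12, F=8.
Attach a nonagonal antiprism (V=18, E=36, F=20) along a 3-gon: merge 3 vertices and 3 edges, delete both glued faces → V=21, E=45, F=26.
Attach a dodecagonal pyramid (V=13, E=24, F=13) along a 3-gon: merge 3 vertices and 3 edges, delete both glued faces → V=31, E=66, F=37.
Attach a pentagonal pyramid (V=6, E=10, F=6) along a 3-gon: merge 3 vertices and 3 edges, delete both glued faces → V=34, E=73, F=41.
Check: V − E + F = 34 − 73 + 41 = 2.

41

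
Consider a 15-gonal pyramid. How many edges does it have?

A pyramid on an n-gon base has one n-gon and n triangles: V = 15 + 1 = 16, E = 2·15 = 30, F = 15 + 1 = 16.

30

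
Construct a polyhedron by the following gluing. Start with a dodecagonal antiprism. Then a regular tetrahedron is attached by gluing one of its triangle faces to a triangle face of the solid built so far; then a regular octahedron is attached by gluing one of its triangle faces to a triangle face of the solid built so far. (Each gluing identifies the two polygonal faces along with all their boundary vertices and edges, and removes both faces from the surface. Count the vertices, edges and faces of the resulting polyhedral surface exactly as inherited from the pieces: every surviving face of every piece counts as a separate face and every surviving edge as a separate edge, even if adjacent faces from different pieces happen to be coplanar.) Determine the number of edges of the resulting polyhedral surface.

60

A dodecagonal antiprism: V=24, E=48, F=26.
Attach a regular tetrahedron (V=4, E=6, F=4) along a 3-gon: merge 3 vertices and 3 edges, delete both glued faces → V=25, E=51, F=28.
Attach a regular octahedron (V=6, E=12, F=8) along a 3-gon: merge 3 vertices and 3 edges, delete both glued faces → V=28, E=60, F=34.
Check: V − E + F = 28 − 60 + 34 = 2.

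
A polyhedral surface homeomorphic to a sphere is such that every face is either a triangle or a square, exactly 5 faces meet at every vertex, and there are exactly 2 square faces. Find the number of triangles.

Let x be the number of triangles; then F = 2 + x.
Edge–face incidences: 2E = 4·2 + 3·x = 8 + 3x.
Every vertex has degree 5, so 5V = 2E.
Euler: V − E + F = 2 ⇒ (2E)/5 − E + (2 + x) = 2.
Multiply by 10: 2·(2E) − 5·(2E) + 10·(2 + x) = 20, i.e. 20 + 10x − 3·(8 + 3x) = 20.
Collecting terms: x − 4 = 20, so x = 24.
Then 2E = 8 + 3·24 = 80, so E = 40, V = 2E/5 = 16, F = 2 + 24 = 26.

24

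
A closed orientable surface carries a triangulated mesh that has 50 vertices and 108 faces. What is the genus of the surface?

3

Every face is a triangle, so 2E = 3·108 = 324, giving E = 162.
χ = V − E + F = 50 − 162 + 108 = -4.
For a closed orientable surface χ = 2 − 2g, so g = (2 − (-4))/2 = 3.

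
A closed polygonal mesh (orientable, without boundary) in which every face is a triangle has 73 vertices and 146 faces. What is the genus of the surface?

Every face is a triangle, so 2E = 3·146 = 438, giving E = 219.
χ = V − E + F = 73 − 219 + 146 = 0.
For a closed orientable surface χ = 2 − 2g, so g = (2 − (0))/2 = 1.

1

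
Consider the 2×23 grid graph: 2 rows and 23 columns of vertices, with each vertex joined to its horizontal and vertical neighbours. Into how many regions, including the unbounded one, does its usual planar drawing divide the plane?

The grid has V = 2·23 = 46 vertices and E = 2·22 + 23·1 = 67 edges.
F = 2 − V + E = 2 − 46 + 67 = 23.

23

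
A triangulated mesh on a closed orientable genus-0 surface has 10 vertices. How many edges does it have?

24

χ = 2 − 2·0 = 2, and every face is a triangle so 3F = 2E.
V − E + F = 2 with E = 3F/2 gives 10 − (3/2 − 1)·F = 2, so F = 16 and E = 24.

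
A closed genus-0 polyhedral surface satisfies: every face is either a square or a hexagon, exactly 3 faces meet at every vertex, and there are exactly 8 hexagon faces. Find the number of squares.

Let x be the number of squares; then F = 8 + x.
Edge–face incidences: 2E = 6·8 + 4·x = 48 + 4x.
Every vertex has degree 3, so 3V = 2E.
Euler: V − E + F = 2 ⇒ (2E)/3 − E + (8 + x) = 2.
Multiply by 6: 2·(2E) − 3·(2E) + 6·(8 + x) = 12, i.e. 48 + 6x − (48 + 4x) = 12.
Collecting terms: 2x = 12, so x = 6.
Then 2E = 48 + 4·6 = 72, so E = 36, V = 2E/3 = 24, F = 8 + 6 = 14.

6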